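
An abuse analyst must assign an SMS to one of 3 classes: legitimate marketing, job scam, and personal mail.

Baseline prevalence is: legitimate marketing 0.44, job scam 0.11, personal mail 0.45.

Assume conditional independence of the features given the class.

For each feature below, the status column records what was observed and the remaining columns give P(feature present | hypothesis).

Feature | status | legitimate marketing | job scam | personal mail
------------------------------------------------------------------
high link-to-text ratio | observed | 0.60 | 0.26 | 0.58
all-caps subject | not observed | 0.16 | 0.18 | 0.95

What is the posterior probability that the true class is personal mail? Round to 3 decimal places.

0.051

Multiply each prior by the joint likelihood of the feature pattern (using 1 − P(present | H) for each absent feature):
  legitimate marketing: 0.44 × 0.60 × (1 − 0.16) = 0.22176
  job scam: 0.11 × 0.26 × (1 − 0.18) = 0.023452
  personal mail: 0.45 × 0.58 × (1 − 0.95) = 0.01305
Normalizing constant Z = 0.22176 + 0.023452 + 0.01305 = 0.25826.
P(personal mail | evidence) = 0.01305 / 0.25826 ≈ 0.051.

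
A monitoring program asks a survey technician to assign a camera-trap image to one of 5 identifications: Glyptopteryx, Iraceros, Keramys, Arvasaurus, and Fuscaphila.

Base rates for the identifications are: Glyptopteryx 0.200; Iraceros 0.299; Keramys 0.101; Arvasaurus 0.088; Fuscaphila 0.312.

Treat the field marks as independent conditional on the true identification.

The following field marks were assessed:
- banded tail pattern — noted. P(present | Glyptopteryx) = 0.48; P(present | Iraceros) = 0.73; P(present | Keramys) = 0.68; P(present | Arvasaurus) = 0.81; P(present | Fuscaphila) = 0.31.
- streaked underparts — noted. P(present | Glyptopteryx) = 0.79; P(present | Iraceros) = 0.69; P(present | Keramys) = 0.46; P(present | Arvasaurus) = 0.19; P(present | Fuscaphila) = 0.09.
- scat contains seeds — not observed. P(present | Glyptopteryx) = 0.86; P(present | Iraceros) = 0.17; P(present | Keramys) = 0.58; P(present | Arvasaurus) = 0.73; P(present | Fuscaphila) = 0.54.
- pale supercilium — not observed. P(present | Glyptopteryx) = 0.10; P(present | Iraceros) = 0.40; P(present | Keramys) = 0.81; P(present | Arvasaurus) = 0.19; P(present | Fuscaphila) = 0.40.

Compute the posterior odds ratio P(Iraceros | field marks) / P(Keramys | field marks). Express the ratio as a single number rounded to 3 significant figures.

29.7

Posterior odds equal prior odds times the likelihood ratio; only the two competing hypotheses matter (using 1 − P(present | H) for each absent field mark).
  Iraceros: 0.299 × 0.73 × 0.69 × (1 − 0.17) × (1 − 0.40) = 0.075002
  Keramys: 0.101 × 0.68 × 0.46 × (1 − 0.58) × (1 − 0.81) = 0.0025211
Odds(Iraceros : Keramys) = 0.075002 / 0.0025211 ≈ 29.7.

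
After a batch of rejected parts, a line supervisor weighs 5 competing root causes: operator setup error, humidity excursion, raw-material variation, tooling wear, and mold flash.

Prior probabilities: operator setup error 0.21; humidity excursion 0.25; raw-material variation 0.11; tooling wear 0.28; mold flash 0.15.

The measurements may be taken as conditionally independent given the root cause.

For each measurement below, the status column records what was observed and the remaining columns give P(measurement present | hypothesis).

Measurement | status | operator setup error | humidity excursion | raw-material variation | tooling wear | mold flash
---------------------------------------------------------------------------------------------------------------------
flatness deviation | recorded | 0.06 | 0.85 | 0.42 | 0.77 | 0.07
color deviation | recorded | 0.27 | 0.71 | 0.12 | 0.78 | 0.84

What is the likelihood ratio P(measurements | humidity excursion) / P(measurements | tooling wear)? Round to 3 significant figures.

The Bayes factor is the ratio of the joint likelihoods of the measurement pattern under the two hypotheses.
  humidity excursion: 0.85 × 0.71 = 0.6035
  tooling wear: 0.77 × 0.78 = 0.6006
Bayes factor = 0.6035 / 0.6006 ≈ 1.00

1.00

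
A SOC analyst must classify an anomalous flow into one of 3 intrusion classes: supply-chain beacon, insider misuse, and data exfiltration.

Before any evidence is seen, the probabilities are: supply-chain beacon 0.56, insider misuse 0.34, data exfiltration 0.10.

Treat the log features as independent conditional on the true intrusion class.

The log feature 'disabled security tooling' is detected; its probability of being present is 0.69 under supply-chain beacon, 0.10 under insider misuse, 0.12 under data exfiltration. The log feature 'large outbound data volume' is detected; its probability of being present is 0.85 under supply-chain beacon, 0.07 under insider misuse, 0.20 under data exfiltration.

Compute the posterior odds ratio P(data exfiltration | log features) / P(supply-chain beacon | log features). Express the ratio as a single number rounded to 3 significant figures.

0.00731

The normalizing constant cancels in an odds ratio, so compute prior × likelihood for the two hypotheses only:
  data exfiltration: 0.10 × 0.12 × 0.20 = 0.0024
  supply-chain beacon: 0.56 × 0.69 × 0.85 = 0.32844
Odds(data exfiltration : supply-chain beacon) = 0.0024 / 0.32844 ≈ 0.00731.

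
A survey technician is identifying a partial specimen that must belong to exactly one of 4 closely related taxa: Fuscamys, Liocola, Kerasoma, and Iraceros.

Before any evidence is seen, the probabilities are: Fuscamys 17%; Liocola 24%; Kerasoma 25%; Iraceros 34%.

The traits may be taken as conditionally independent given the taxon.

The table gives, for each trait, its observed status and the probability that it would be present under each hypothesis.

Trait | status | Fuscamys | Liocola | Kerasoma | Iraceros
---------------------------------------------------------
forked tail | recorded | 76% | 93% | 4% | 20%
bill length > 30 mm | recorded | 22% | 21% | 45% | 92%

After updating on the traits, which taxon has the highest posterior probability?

Multiply each prior by the joint likelihood of the trait pattern:
  Fuscamys: 0.17 × 0.76 × 0.22 = 0.028424
  Liocola: 0.24 × 0.93 × 0.21 = 0.046872
  Kerasoma: 0.25 × 0.04 × 0.45 = 0.0045
  Iraceros: 0.34 × 0.20 × 0.92 = 0.06256
Normalizing constant Z = 0.028424 + 0.046872 + 0.0045 + 0.06256 = 0.14236.
P(Fuscamys | evidence) ≈ 0.028424 / 0.14236 ≈ 0.200
P(Liocola | evidence) ≈ 0.046872 / 0.14236 ≈ 0.329
P(Kerasoma | evidence) ≈ 0.0045 / 0.14236 ≈ 0.032
P(Iraceros | evidence) ≈ 0.06256 / 0.14236 ≈ 0.439
The largest is 0.439, so Iraceros is most probable.

Iraceros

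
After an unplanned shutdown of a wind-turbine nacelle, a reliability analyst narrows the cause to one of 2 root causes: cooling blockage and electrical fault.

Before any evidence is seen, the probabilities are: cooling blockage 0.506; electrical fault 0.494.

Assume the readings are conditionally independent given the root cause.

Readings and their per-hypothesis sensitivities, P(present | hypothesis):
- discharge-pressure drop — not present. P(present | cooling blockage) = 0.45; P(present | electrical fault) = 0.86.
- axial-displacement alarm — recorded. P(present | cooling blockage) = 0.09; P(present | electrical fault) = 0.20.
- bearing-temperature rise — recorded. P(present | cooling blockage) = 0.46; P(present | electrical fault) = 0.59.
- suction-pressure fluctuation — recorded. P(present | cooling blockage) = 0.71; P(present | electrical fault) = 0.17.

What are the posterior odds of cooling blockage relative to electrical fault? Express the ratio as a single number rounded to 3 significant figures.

Unnormalized posterior weight (prior times the reading likelihoods) for each of the two hypotheses (using 1 − P(present | H) for each absent reading):
  cooling blockage: 0.506 × (1 − 0.45) × 0.09 × 0.46 × 0.71 = 0.0081804
  electrical fault: 0.494 × (1 − 0.86) × 0.20 × 0.59 × 0.17 = 0.0013873
Posterior odds = 0.0081804 / 0.0013873 ≈ 5.90.

5.90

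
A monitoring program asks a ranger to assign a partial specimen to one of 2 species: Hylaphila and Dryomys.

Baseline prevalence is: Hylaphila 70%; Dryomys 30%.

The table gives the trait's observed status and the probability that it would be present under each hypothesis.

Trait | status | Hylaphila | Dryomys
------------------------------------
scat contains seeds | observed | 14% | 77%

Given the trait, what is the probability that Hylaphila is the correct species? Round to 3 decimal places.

0.298

Multiply each prior by the likelihood of the trait:
  Hylaphila: 0.70 × 0.14 = 0.098
  Dryomys: 0.30 × 0.77 = 0.231
The unnormalized weights sum to 0.329.
P(Hylaphila | evidence) = 0.098 / 0.329 ≈ 0.298.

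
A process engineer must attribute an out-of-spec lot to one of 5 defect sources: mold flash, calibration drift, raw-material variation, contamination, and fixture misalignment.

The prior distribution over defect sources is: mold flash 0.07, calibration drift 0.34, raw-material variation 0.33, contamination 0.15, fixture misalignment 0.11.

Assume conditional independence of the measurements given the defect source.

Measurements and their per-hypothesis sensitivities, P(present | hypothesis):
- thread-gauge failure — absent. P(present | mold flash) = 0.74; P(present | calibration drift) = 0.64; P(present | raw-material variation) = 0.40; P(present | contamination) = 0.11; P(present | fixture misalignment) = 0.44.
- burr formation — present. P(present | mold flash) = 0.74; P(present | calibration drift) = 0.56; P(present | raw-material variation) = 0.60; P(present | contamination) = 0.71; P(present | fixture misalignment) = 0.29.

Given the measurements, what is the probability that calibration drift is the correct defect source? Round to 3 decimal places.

0.219

For each hypothesis, the unnormalized posterior weight is prior × product of the measurement likelihoods (using 1 − P(present | H) for each absent measurement):
  mold flash: 0.07 × (1 − 0.74) × 0.74 = 0.013468
  calibration drift: 0.34 × (1 − 0.64) × 0.56 = 0.068544
  raw-material variation: 0.33 × (1 − 0.40) × 0.60 = 0.1188
  contamination: 0.15 × (1 − 0.11) × 0.71 = 0.094785
  fixture misalignment: 0.11 × (1 − 0.44) × 0.29 = 0.017864
Marginal likelihood of the evidence = 0.31346.
P(calibration drift | evidence) = 0.068544 / 0.31346 ≈ 0.219.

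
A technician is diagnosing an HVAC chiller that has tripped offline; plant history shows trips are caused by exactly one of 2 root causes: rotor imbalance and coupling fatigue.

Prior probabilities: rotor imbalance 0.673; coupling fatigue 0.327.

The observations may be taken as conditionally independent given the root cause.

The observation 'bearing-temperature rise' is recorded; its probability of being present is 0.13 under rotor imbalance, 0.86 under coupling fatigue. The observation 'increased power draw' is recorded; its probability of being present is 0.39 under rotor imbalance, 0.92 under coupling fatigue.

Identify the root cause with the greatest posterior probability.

coupling fatigue

By Bayes' rule with conditional independence, the unnormalized weight for each hypothesis is prior × ∏ likelihoods:
  rotor imbalance: 0.673 × 0.13 × 0.39 = 0.034121
  coupling fatigue: 0.327 × 0.86 × 0.92 = 0.25872
Marginal likelihood of the evidence = 0.29284.
P(rotor imbalance | evidence) ≈ 0.034121 / 0.29284 ≈ 0.117
P(coupling fatigue | evidence) ≈ 0.25872 / 0.29284 ≈ 0.883
The largest is 0.883, so coupling fatigue is most probable.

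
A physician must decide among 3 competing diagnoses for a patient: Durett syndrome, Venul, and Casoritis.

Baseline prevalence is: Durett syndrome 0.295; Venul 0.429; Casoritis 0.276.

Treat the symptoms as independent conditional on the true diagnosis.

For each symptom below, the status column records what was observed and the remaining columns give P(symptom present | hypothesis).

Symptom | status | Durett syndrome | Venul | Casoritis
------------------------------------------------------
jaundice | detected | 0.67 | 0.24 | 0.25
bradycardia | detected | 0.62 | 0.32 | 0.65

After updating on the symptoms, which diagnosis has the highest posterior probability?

Durett syndrome

Multiply each prior by the joint likelihood of the symptom pattern:
  Durett syndrome: 0.295 × 0.67 × 0.62 = 0.12254
  Venul: 0.429 × 0.24 × 0.32 = 0.032947
  Casoritis: 0.276 × 0.25 × 0.65 = 0.04485
Marginal likelihood of the evidence = 0.20034.
P(Durett syndrome | evidence) ≈ 0.12254 / 0.20034 ≈ 0.612
P(Venul | evidence) ≈ 0.032947 / 0.20034 ≈ 0.164
P(Casoritis | evidence) ≈ 0.04485 / 0.20034 ≈ 0.224
The largest is 0.612, so Durett syndrome is most probable.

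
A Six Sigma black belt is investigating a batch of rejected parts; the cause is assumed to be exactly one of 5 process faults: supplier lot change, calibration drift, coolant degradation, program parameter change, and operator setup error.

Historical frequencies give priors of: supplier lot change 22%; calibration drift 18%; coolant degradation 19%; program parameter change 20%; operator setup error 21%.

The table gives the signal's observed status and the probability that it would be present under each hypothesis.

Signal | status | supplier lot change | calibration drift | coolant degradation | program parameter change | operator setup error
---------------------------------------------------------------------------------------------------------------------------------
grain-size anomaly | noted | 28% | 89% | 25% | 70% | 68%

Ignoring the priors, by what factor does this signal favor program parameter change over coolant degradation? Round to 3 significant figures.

2.80

The Bayes factor is the ratio of the two likelihoods.
  program parameter change: 0.7
  coolant degradation: 0.25
Bayes factor = 0.7 / 0.25 ≈ 2.80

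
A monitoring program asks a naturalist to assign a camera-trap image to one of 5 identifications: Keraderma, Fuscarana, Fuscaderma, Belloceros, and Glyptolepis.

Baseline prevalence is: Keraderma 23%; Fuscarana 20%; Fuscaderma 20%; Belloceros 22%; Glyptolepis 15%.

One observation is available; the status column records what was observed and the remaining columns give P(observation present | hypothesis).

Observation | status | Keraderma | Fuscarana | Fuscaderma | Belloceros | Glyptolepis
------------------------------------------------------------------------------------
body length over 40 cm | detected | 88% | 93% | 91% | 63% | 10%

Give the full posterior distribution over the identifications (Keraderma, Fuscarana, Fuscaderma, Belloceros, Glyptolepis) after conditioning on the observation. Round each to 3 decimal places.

By Bayes' rule, the unnormalized weight for each hypothesis is prior × likelihood:
  Keraderma: 0.23 × 0.88 = 0.2024
  Fuscarana: 0.20 × 0.93 = 0.186
  Fuscaderma: 0.20 × 0.91 = 0.182
  Belloceros: 0.22 × 0.63 = 0.1386
  Glyptolepis: 0.15 × 0.10 = 0.015
The unnormalized weights sum to 0.724.
P(Keraderma | evidence) = 0.2024 / 0.724 ≈ 0.280
P(Fuscarana | evidence) = 0.186 / 0.724 ≈ 0.257
P(Fuscaderma | evidence) = 0.182 / 0.724 ≈ 0.251
P(Belloceros | evidence) = 0.1386 / 0.724 ≈ 0.191
P(Glyptolepis | evidence) = 0.015 / 0.724 ≈ 0.021

0.280, 0.257, 0.251, 0.191, 0.021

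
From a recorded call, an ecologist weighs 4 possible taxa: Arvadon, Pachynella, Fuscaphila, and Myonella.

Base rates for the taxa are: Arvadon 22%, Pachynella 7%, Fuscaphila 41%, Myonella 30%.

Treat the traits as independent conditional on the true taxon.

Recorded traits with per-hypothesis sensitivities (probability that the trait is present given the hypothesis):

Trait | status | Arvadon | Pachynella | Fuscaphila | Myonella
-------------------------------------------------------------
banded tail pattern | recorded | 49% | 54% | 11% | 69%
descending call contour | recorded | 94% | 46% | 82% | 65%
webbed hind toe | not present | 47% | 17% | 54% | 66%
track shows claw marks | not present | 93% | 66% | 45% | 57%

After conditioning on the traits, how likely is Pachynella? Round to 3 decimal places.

By Bayes' rule with conditional independence, the unnormalized weight for each hypothesis is prior × ∏ likelihoods (using 1 − P(present | H) for each absent trait):
  Arvadon: 0.22 × 0.49 × 0.94 × (1 − 0.47) × (1 − 0.93) = 0.0037594
  Pachynella: 0.07 × 0.54 × 0.46 × (1 − 0.17) × (1 − 0.66) = 0.0049069
  Fuscaphila: 0.41 × 0.11 × 0.82 × (1 − 0.54) × (1 − 0.45) = 0.0093564
  Myonella: 0.30 × 0.69 × 0.65 × (1 − 0.66) × (1 − 0.57) = 0.019671
Marginal likelihood of the evidence = 0.037694.
P(Pachynella | evidence) = 0.0049069 / 0.037694 ≈ 0.130.

0.130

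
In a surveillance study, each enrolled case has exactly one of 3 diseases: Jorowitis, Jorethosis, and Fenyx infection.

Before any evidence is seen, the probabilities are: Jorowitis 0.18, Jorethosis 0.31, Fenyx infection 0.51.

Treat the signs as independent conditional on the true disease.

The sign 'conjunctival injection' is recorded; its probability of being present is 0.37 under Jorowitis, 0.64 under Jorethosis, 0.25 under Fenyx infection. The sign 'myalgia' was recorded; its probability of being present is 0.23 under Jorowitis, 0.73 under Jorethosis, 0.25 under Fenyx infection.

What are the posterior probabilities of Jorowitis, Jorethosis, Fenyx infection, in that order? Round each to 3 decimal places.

Multiply each prior by the joint likelihood of the sign pattern:
  Jorowitis: 0.18 × 0.37 × 0.23 = 0.015318
  Jorethosis: 0.31 × 0.64 × 0.73 = 0.14483
  Fenyx infection: 0.51 × 0.25 × 0.25 = 0.031875
Normalizing constant Z = 0.015318 + 0.14483 + 0.031875 = 0.19203.
P(Jorowitis | evidence) = 0.015318 / 0.19203 ≈ 0.080
P(Jorethosis | evidence) = 0.14483 / 0.19203 ≈ 0.754
P(Fenyx infection | evidence) = 0.031875 / 0.19203 ≈ 0.166

0.080, 0.754, 0.166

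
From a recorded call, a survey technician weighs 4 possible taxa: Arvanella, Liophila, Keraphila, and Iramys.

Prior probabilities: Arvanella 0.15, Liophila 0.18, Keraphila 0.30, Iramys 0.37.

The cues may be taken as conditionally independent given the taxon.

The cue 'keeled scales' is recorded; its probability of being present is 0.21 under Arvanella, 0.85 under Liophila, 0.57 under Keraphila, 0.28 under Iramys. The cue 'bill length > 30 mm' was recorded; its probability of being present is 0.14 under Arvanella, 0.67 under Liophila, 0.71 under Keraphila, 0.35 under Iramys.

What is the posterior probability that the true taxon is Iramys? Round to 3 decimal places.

For each hypothesis, the unnormalized posterior weight is prior × product of the cue likelihoods:
  Arvanella: 0.15 × 0.21 × 0.14 = 0.00441
  Liophila: 0.18 × 0.85 × 0.67 = 0.10251
  Keraphila: 0.30 × 0.57 × 0.71 = 0.12141
  Iramys: 0.37 × 0.28 × 0.35 = 0.03626
The unnormalized weights sum to 0.26459.
P(Iramys | evidence) = 0.03626 / 0.26459 ≈ 0.137.

0.137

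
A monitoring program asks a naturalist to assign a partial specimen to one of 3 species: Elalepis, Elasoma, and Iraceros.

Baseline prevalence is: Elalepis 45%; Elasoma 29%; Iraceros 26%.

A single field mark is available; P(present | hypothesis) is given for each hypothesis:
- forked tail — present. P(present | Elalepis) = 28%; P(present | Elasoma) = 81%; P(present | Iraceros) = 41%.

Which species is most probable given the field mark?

Elasoma

Multiply each prior by the likelihood of the field mark:
  Elalepis: 0.45 × 0.28 = 0.126
  Elasoma: 0.29 × 0.81 = 0.2349
  Iraceros: 0.26 × 0.41 = 0.1066
Normalizing constant Z = 0.126 + 0.2349 + 0.1066 = 0.4675.
P(Elalepis | evidence) ≈ 0.126 / 0.4675 ≈ 0.270
P(Elasoma | evidence) ≈ 0.2349 / 0.4675 ≈ 0.502
P(Iraceros | evidence) ≈ 0.1066 / 0.4675 ≈ 0.228
The largest is 0.502, so Elasoma is most probable.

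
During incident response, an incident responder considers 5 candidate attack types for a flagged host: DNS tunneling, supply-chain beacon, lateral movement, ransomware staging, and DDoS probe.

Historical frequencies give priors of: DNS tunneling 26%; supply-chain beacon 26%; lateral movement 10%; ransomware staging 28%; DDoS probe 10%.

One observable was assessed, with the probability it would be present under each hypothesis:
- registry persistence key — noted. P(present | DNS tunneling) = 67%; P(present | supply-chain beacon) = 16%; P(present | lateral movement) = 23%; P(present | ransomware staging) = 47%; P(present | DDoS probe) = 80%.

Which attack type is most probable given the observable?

DNS tunneling

By Bayes' rule, the unnormalized weight for each hypothesis is prior × likelihood:
  DNS tunneling: 0.26 × 0.67 = 0.1742
  supply-chain beacon: 0.26 × 0.16 = 0.0416
  lateral movement: 0.10 × 0.23 = 0.023
  ransomware staging: 0.28 × 0.47 = 0.1316
  DDoS probe: 0.10 × 0.80 = 0.08
The unnormalized weights sum to 0.4504.
P(DNS tunneling | evidence) ≈ 0.1742 / 0.4504 ≈ 0.387
P(supply-chain beacon | evidence) ≈ 0.0416 / 0.4504 ≈ 0.092
P(lateral movement | evidence) ≈ 0.023 / 0.4504 ≈ 0.051
P(ransomware staging | evidence) ≈ 0.1316 / 0.4504 ≈ 0.292
P(DDoS probe | evidence) ≈ 0.08 / 0.4504 ≈ 0.178
The largest is 0.387, so DNS tunneling is most probable.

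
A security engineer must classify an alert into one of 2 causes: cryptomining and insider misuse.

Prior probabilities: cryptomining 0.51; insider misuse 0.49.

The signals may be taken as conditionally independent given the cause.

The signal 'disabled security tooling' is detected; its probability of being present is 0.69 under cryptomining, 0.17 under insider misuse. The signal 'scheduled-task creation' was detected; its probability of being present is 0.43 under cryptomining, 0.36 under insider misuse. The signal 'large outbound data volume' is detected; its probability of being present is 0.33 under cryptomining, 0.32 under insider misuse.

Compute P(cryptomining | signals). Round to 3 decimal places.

Multiply each prior by the joint likelihood of the signal pattern:
  cryptomining: 0.51 × 0.69 × 0.43 × 0.33 = 0.049935
  insider misuse: 0.49 × 0.17 × 0.36 × 0.32 = 0.0095962
Normalizing constant Z = 0.049935 + 0.0095962 = 0.059531.
P(cryptomining | evidence) = 0.049935 / 0.059531 ≈ 0.839.

0.839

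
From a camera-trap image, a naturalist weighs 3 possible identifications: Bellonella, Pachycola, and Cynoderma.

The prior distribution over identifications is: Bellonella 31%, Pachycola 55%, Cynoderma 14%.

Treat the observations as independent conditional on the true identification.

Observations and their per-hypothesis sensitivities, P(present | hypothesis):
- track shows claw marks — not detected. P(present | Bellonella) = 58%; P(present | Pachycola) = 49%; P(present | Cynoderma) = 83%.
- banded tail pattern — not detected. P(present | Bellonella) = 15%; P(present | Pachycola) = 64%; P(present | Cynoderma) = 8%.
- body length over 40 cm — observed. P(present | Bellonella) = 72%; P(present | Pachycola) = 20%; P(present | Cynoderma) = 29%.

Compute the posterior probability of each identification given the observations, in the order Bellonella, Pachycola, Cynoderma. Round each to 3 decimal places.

For each hypothesis, the unnormalized posterior weight is prior × product of the observation likelihoods (using 1 − P(present | H) for each absent observation):
  Bellonella: 0.31 × (1 − 0.58) × (1 − 0.15) × 0.72 = 0.079682
  Pachycola: 0.55 × (1 − 0.49) × (1 − 0.64) × 0.20 = 0.020196
  Cynoderma: 0.14 × (1 − 0.83) × (1 − 0.08) × 0.29 = 0.0063498
The unnormalized weights sum to 0.10623.
P(Bellonella | evidence) = 0.079682 / 0.10623 ≈ 0.750
P(Pachycola | evidence) = 0.020196 / 0.10623 ≈ 0.190
P(Cynoderma | evidence) = 0.0063498 / 0.10623 ≈ 0.060

0.750, 0.190, 0.060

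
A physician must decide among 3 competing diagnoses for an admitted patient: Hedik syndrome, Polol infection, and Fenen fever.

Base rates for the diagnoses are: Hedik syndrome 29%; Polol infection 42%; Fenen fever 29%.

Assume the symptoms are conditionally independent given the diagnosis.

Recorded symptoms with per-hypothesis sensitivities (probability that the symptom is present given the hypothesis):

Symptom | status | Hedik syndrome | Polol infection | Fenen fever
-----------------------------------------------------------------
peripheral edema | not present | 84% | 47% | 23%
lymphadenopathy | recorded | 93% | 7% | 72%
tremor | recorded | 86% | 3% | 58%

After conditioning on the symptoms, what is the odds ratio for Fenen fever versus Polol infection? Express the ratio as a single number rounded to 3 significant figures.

199

Unnormalized posterior weight (prior times the symptom likelihoods) for each of the two hypotheses (using 1 − P(present | H) for each absent symptom):
  Fenen fever: 0.29 × (1 − 0.23) × 0.72 × 0.58 = 0.09325
  Polol infection: 0.42 × (1 − 0.47) × 0.07 × 0.03 = 0.00046746
Odds(Fenen fever : Polol infection) = 0.09325 / 0.00046746 ≈ 199.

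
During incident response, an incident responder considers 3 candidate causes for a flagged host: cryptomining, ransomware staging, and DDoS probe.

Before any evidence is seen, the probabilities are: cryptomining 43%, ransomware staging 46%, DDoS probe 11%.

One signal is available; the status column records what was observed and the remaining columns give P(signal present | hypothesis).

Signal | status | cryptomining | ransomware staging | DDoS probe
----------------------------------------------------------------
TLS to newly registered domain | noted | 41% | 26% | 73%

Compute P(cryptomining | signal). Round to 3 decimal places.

0.469

Multiply each prior by the likelihood of the signal:
  cryptomining: 0.43 × 0.41 = 0.1763
  ransomware staging: 0.46 × 0.26 = 0.1196
  DDoS probe: 0.11 × 0.73 = 0.0803
Normalizing constant Z = 0.1763 + 0.1196 + 0.0803 = 0.3762.
P(cryptomining | evidence) = 0.1763 / 0.3762 ≈ 0.469.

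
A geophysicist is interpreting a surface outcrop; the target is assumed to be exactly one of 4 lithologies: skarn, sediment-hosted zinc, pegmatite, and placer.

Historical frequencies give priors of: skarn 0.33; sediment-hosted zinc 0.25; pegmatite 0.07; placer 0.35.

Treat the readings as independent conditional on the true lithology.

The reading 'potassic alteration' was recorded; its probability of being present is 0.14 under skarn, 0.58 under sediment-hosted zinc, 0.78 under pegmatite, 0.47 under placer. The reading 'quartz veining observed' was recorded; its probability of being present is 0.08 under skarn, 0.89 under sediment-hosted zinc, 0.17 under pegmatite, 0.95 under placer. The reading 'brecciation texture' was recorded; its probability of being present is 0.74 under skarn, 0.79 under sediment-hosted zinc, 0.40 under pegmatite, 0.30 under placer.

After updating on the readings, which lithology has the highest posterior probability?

By Bayes' rule with conditional independence, the unnormalized weight for each hypothesis is prior × ∏ likelihoods:
  skarn: 0.33 × 0.14 × 0.08 × 0.74 = 0.002735
  sediment-hosted zinc: 0.25 × 0.58 × 0.89 × 0.79 = 0.10195
  pegmatite: 0.07 × 0.78 × 0.17 × 0.40 = 0.0037128
  placer: 0.35 × 0.47 × 0.95 × 0.30 = 0.046882
Normalizing constant Z = 0.002735 + 0.10195 + 0.0037128 + 0.046882 = 0.15528.
P(skarn | evidence) ≈ 0.002735 / 0.15528 ≈ 0.018
P(sediment-hosted zinc | evidence) ≈ 0.10195 / 0.15528 ≈ 0.657
P(pegmatite | evidence) ≈ 0.0037128 / 0.15528 ≈ 0.024
P(placer | evidence) ≈ 0.046882 / 0.15528 ≈ 0.302
The largest is 0.657, so sediment-hosted zinc is most probable.

sediment-hosted zinc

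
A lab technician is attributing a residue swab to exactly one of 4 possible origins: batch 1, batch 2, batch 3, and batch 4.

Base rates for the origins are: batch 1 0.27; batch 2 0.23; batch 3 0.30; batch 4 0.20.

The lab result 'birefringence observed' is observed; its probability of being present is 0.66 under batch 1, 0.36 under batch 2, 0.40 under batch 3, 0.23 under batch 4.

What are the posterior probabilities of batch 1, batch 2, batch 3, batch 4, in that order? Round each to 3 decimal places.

0.417, 0.194, 0.281, 0.108

Multiply each prior by the likelihood of the lab result:
  batch 1: 0.27 × 0.66 = 0.1782
  batch 2: 0.23 × 0.36 = 0.0828
  batch 3: 0.30 × 0.40 = 0.12
  batch 4: 0.20 × 0.23 = 0.046
Marginal likelihood of the evidence = 0.427.
P(batch 1 | evidence) = 0.1782 / 0.427 ≈ 0.417
P(batch 2 | evidence) = 0.0828 / 0.427 ≈ 0.194
P(batch 3 | evidence) = 0.12 / 0.427 ≈ 0.281
P(batch 4 | evidence) = 0.046 / 0.427 ≈ 0.108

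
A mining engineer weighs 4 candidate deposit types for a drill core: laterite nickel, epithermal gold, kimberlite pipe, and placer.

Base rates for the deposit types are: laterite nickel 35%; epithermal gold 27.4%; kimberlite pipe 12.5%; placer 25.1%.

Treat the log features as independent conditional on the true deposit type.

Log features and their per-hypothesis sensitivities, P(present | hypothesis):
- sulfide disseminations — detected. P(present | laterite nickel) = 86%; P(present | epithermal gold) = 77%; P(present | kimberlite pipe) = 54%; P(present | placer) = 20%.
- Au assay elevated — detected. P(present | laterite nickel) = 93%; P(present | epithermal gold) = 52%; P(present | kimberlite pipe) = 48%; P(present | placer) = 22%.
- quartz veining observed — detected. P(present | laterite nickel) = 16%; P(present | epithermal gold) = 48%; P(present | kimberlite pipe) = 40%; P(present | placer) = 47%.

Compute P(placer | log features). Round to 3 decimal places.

0.045

Multiply each prior by the joint likelihood of the log feature pattern:
  laterite nickel: 0.350 × 0.86 × 0.93 × 0.16 = 0.044789
  epithermal gold: 0.274 × 0.77 × 0.52 × 0.48 = 0.052661
  kimberlite pipe: 0.125 × 0.54 × 0.48 × 0.40 = 0.01296
  placer: 0.251 × 0.20 × 0.22 × 0.47 = 0.0051907
Normalizing constant Z = 0.044789 + 0.052661 + 0.01296 + 0.0051907 = 0.1156.
P(placer | evidence) = 0.0051907 / 0.1156 ≈ 0.045.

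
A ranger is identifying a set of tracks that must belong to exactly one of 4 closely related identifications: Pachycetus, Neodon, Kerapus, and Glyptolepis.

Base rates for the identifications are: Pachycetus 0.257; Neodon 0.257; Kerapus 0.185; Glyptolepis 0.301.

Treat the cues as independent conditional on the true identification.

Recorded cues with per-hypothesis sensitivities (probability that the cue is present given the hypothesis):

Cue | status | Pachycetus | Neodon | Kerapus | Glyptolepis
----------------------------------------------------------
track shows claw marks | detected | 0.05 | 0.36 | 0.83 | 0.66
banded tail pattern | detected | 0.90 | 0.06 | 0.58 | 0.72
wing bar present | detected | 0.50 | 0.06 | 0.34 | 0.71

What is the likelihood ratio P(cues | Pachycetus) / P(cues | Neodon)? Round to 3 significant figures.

Take the product of per-cue likelihoods under each hypothesis, then divide.
  Pachycetus: 0.05 × 0.90 × 0.50 = 0.0225
  Neodon: 0.36 × 0.06 × 0.06 = 0.001296
Bayes factor = 0.0225 / 0.001296 ≈ 17.4

17.4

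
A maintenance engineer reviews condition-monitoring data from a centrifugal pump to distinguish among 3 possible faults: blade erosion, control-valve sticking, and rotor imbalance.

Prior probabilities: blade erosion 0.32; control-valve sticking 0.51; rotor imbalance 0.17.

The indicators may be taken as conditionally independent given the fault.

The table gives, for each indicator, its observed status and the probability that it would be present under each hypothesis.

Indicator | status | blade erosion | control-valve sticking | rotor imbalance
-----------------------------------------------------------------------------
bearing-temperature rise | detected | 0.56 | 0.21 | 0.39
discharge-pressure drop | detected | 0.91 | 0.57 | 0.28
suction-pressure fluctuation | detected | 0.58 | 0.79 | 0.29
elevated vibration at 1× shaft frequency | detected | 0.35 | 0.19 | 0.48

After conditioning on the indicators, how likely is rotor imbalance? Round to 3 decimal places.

0.058

For each hypothesis, the unnormalized posterior weight is prior × product of the indicator likelihoods:
  blade erosion: 0.32 × 0.56 × 0.91 × 0.58 × 0.35 = 0.033104
  control-valve sticking: 0.51 × 0.21 × 0.57 × 0.79 × 0.19 = 0.0091632
  rotor imbalance: 0.17 × 0.39 × 0.28 × 0.29 × 0.48 = 0.0025841
The unnormalized weights sum to 0.044851.
P(rotor imbalance | evidence) = 0.0025841 / 0.044851 ≈ 0.058.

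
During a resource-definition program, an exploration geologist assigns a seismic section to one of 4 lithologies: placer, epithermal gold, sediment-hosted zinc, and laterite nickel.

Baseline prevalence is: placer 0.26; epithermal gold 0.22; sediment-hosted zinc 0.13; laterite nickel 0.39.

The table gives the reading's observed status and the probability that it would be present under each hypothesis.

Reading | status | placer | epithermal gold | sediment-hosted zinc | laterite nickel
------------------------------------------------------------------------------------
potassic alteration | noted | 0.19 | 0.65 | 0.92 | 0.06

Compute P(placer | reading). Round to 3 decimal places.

For each hypothesis, the unnormalized posterior weight is prior × likelihood:
  placer: 0.26 × 0.19 = 0.0494
  epithermal gold: 0.22 × 0.65 = 0.143
  sediment-hosted zinc: 0.13 × 0.92 = 0.1196
  laterite nickel: 0.39 × 0.06 = 0.0234
Normalizing constant Z = 0.0494 + 0.143 + 0.1196 + 0.0234 = 0.3354.
P(placer | evidence) = 0.0494 / 0.3354 ≈ 0.147.

0.147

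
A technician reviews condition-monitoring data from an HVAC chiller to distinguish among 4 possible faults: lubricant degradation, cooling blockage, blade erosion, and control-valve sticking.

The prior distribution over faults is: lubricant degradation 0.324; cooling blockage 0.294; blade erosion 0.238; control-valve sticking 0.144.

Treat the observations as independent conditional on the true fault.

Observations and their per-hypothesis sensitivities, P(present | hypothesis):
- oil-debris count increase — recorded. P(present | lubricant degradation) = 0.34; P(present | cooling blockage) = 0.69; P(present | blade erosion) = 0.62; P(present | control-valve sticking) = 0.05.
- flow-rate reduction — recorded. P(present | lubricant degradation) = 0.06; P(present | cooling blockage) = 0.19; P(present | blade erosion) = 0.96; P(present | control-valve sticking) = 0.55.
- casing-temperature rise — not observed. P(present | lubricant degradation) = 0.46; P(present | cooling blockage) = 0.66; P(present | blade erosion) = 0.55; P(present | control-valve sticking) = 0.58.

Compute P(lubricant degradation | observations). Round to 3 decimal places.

0.043

Multiply each prior by the joint likelihood of the evidence pattern (using 1 − P(present | H) for each absent observation):
  lubricant degradation: 0.324 × 0.34 × 0.06 × (1 − 0.46) = 0.0035692
  cooling blockage: 0.294 × 0.69 × 0.19 × (1 − 0.66) = 0.013105
  blade erosion: 0.238 × 0.62 × 0.96 × (1 − 0.55) = 0.063746
  control-valve sticking: 0.144 × 0.05 × 0.55 × (1 − 0.58) = 0.0016632
Normalizing constant Z = 0.0035692 + 0.013105 + 0.063746 + 0.0016632 = 0.082083.
P(lubricant degradation | evidence) = 0.0035692 / 0.082083 ≈ 0.043.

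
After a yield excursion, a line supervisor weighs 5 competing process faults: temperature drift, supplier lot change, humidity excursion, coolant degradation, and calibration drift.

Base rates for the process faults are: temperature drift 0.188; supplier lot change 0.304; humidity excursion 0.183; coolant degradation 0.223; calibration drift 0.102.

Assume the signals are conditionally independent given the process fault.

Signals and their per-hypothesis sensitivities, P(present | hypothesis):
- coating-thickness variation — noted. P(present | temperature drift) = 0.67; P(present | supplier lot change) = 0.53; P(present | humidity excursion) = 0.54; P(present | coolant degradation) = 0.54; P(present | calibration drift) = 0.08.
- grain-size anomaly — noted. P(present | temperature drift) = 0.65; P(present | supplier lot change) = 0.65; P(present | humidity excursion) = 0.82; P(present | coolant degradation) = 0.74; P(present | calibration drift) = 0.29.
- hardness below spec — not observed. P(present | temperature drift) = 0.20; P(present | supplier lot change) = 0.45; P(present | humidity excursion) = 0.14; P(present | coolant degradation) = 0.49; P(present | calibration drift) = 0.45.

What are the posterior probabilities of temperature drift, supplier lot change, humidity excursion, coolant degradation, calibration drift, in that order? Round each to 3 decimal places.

0.273, 0.240, 0.291, 0.190, 0.005

For each hypothesis, the unnormalized posterior weight is prior × product of the signal likelihoods (using 1 − P(present | H) for each absent signal):
  temperature drift: 0.188 × 0.67 × 0.65 × (1 − 0.20) = 0.065499
  supplier lot change: 0.304 × 0.53 × 0.65 × (1 − 0.45) = 0.0576
  humidity excursion: 0.183 × 0.54 × 0.82 × (1 − 0.14) = 0.069688
  coolant degradation: 0.223 × 0.54 × 0.74 × (1 − 0.49) = 0.045447
  calibration drift: 0.102 × 0.08 × 0.29 × (1 − 0.45) = 0.0013015
The unnormalized weights sum to 0.23954.
P(temperature drift | evidence) = 0.065499 / 0.23954 ≈ 0.273
P(supplier lot change | evidence) = 0.0576 / 0.23954 ≈ 0.240
P(humidity excursion | evidence) = 0.069688 / 0.23954 ≈ 0.291
P(coolant degradation | evidence) = 0.045447 / 0.23954 ≈ 0.190
P(calibration drift | evidence) = 0.0013015 / 0.23954 ≈ 0.005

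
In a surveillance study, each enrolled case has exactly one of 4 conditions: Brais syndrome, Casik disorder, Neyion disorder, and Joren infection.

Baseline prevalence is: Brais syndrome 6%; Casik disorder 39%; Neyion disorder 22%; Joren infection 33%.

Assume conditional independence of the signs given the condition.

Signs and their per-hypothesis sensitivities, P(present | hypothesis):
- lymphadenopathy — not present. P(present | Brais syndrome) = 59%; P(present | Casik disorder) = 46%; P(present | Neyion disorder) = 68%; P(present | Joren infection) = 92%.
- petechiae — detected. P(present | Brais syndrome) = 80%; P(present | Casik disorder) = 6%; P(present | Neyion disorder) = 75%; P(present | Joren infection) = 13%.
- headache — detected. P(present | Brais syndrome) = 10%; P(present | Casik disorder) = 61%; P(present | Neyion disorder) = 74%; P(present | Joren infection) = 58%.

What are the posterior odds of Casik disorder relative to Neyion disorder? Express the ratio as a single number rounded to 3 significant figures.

Posterior odds equal prior odds times the likelihood ratio; only the two competing hypotheses matter (using 1 − P(present | H) for each absent sign).
  Casik disorder: 0.39 × (1 − 0.46) × 0.06 × 0.61 = 0.007708
  Neyion disorder: 0.22 × (1 − 0.68) × 0.75 × 0.74 = 0.039072
Odds(Casik disorder : Neyion disorder) = 0.007708 / 0.039072 ≈ 0.197.

0.197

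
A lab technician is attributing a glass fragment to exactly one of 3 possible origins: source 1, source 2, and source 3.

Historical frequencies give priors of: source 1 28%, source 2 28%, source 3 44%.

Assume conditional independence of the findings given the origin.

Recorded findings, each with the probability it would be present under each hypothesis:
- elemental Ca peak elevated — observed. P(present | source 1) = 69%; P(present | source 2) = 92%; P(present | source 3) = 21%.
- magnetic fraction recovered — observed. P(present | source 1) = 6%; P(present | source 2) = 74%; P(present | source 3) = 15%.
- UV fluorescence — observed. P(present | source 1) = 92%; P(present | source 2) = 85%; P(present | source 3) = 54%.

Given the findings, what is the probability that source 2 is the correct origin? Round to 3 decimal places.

0.899

Multiply each prior by the joint likelihood of the evidence pattern:
  source 1: 0.28 × 0.69 × 0.06 × 0.92 = 0.010665
  source 2: 0.28 × 0.92 × 0.74 × 0.85 = 0.16203
  source 3: 0.44 × 0.21 × 0.15 × 0.54 = 0.0074844
Marginal likelihood of the evidence = 0.18018.
P(source 2 | evidence) = 0.16203 / 0.18018 ≈ 0.899.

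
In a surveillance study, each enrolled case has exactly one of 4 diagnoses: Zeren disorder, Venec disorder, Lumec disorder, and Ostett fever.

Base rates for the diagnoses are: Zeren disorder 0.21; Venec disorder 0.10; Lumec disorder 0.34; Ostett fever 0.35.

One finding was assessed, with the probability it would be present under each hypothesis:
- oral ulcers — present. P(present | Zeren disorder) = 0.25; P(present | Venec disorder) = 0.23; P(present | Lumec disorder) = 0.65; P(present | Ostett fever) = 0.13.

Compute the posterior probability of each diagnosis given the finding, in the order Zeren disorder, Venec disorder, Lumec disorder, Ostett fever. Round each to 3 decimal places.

Multiply each prior by the likelihood of the finding:
  Zeren disorder: 0.21 × 0.25 = 0.0525
  Venec disorder: 0.10 × 0.23 = 0.023
  Lumec disorder: 0.34 × 0.65 = 0.221
  Ostett fever: 0.35 × 0.13 = 0.0455
The unnormalized weights sum to 0.342.
P(Zeren disorder | evidence) = 0.0525 / 0.342 ≈ 0.154
P(Venec disorder | evidence) = 0.023 / 0.342 ≈ 0.067
P(Lumec disorder | evidence) = 0.221 / 0.342 ≈ 0.646
P(Ostett fever | evidence) = 0.0455 / 0.342 ≈ 0.133

0.154, 0.067, 0.646, 0.133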